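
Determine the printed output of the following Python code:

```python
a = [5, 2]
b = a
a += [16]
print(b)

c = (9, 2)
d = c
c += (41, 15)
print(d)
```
[5, 2, 16]
(9, 2)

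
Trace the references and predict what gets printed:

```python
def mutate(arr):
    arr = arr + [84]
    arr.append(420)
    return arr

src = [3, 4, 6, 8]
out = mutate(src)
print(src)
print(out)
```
[3, 4, 6, 8]
[3, 4, 6, 8, 84, 420]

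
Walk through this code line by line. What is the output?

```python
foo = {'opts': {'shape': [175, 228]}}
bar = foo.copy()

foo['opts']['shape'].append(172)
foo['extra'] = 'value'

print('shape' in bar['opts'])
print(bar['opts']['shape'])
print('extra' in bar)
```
True
[175, 228, 172]
False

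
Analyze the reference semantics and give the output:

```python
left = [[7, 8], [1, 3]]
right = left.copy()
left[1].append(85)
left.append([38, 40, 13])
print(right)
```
[[7, 8], [1, 3, 85]]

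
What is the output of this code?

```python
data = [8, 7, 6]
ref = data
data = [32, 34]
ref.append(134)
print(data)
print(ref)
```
[32, 34]
[8, 7, 6, 134]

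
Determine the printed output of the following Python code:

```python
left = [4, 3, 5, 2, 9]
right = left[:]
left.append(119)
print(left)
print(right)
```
[4, 3, 5, 2, 9, 119]
[4, 3, 5, 2, 9]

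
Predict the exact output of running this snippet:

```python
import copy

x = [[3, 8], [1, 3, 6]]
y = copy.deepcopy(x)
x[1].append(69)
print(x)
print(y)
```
[[3, 8], [1, 3, 6, 69]]
[[3, 8], [1, 3, 6]]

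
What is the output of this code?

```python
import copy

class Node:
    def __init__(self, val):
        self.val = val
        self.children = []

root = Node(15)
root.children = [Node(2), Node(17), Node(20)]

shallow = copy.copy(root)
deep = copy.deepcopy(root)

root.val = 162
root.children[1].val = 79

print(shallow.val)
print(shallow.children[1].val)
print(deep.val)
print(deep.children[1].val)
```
15
79
15
17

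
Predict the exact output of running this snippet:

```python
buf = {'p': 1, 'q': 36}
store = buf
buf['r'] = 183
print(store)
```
{'p': 1, 'q': 36, 'r': 183}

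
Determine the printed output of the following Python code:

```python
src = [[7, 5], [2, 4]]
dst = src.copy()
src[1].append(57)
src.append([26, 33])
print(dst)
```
[[7, 5], [2, 4, 57]]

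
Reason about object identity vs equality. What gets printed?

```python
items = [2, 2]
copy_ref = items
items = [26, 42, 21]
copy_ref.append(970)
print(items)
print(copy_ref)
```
[26, 42, 21]
[2, 2, 970]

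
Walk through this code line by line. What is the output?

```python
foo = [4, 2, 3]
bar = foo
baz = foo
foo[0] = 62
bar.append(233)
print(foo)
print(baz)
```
[62, 2, 3, 233]
[62, 2, 3, 233]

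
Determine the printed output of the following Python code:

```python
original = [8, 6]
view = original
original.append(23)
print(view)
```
[8, 6, 23]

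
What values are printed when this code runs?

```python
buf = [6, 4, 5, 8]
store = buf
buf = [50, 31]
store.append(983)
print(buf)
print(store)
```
[50, 31]
[6, 4, 5, 8, 983]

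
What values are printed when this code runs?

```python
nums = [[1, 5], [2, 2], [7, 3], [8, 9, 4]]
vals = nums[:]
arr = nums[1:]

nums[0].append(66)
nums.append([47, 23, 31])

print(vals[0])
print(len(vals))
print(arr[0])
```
[1, 5, 66]
4
[2, 2]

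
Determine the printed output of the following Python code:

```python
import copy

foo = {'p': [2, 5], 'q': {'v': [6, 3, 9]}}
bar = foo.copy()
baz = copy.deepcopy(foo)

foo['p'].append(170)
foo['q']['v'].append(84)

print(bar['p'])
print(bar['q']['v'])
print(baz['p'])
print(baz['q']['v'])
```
[2, 5, 170]
[6, 3, 9, 84]
[2, 5]
[6, 3, 9]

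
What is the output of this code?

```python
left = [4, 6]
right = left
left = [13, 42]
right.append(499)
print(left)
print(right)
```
[13, 42]
[4, 6, 499]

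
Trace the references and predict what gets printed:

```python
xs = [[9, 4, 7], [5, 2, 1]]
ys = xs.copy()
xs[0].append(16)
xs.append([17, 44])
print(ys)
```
[[9, 4, 7, 16], [5, 2, 1]]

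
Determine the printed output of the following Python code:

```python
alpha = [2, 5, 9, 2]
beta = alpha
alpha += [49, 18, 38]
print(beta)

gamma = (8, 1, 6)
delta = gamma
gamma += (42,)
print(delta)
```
[2, 5, 9, 2, 49, 18, 38]
(8, 1, 6)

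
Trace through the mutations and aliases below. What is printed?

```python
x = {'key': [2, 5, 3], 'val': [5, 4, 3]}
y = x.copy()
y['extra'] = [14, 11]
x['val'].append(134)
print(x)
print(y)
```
{'key': [2, 5, 3], 'val': [5, 4, 3, 134]}
{'key': [2, 5, 3], 'val': [5, 4, 3, 134], 'extra': [14, 11]}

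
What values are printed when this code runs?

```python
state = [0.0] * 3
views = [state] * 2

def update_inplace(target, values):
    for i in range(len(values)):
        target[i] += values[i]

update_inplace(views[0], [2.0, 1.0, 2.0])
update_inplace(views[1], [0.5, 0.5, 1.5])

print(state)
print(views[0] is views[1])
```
[2.5, 1.5, 3.5]
True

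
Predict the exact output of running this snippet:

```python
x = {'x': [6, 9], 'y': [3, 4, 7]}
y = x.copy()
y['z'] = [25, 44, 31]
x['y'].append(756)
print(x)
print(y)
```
{'x': [6, 9], 'y': [3, 4, 7, 756]}
{'x': [6, 9], 'y': [3, 4, 7, 756], 'z': [25, 44, 31]}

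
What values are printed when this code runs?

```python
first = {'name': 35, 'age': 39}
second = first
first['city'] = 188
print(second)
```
{'name': 35, 'age': 39, 'city': 188}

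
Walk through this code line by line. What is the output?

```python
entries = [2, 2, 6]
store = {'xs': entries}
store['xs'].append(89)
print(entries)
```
[2, 2, 6, 89]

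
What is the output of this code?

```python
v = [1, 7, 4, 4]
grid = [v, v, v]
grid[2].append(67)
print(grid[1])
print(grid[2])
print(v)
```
[1, 7, 4, 4, 67]
[1, 7, 4, 4, 67]
[1, 7, 4, 4, 67]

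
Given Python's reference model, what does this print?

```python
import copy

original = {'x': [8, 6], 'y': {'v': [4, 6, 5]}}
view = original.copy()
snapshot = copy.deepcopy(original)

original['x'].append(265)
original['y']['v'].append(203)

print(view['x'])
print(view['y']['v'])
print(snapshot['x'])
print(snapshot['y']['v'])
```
[8, 6, 265]
[4, 6, 5, 203]
[8, 6]
[4, 6, 5]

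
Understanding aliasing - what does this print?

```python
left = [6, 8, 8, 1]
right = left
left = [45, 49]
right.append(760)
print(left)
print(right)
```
[45, 49]
[6, 8, 8, 1, 760]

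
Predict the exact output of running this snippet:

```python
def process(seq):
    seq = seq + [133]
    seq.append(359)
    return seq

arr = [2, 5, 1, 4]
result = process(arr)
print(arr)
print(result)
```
[2, 5, 1, 4]
[2, 5, 1, 4, 133, 359]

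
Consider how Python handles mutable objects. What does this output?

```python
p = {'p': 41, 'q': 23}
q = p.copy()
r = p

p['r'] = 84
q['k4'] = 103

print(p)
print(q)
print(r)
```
{'p': 41, 'q': 23, 'r': 84}
{'p': 41, 'q': 23, 'k4': 103}
{'p': 41, 'q': 23, 'r': 84}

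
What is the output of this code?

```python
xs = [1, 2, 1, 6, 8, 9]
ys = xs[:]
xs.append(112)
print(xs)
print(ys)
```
[1, 2, 1, 6, 8, 9, 112]
[1, 2, 1, 6, 8, 9]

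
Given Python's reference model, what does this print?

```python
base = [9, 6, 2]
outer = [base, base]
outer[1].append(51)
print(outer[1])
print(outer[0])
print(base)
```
[9, 6, 2, 51]
[9, 6, 2, 51]
[9, 6, 2, 51]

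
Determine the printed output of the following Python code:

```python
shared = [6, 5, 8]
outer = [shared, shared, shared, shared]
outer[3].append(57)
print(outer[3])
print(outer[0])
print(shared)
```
[6, 5, 8, 57]
[6, 5, 8, 57]
[6, 5, 8, 57]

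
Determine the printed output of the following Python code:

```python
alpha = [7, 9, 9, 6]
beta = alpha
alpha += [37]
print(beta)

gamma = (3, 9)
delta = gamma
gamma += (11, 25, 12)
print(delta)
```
[7, 9, 9, 6, 37]
(3, 9)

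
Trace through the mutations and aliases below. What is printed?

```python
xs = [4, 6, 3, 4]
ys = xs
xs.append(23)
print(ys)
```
[4, 6, 3, 4, 23]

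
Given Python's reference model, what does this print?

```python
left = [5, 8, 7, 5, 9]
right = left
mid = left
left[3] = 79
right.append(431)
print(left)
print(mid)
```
[5, 8, 7, 79, 9, 431]
[5, 8, 7, 79, 9, 431]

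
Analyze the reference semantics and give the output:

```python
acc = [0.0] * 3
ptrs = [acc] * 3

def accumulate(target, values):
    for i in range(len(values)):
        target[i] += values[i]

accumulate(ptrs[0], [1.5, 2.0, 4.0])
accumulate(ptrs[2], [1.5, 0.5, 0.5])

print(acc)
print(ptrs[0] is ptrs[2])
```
[3.0, 2.5, 4.5]
True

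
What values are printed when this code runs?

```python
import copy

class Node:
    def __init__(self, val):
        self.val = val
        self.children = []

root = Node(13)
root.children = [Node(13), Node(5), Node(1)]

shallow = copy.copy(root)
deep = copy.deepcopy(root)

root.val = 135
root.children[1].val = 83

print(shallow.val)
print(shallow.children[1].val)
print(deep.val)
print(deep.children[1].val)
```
13
83
13
5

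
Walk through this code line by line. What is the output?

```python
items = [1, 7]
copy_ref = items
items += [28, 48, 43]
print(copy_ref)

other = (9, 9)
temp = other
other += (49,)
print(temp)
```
[1, 7, 28, 48, 43]
(9, 9)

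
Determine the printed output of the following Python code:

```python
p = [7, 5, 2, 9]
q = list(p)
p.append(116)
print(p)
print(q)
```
[7, 5, 2, 9, 116]
[7, 5, 2, 9]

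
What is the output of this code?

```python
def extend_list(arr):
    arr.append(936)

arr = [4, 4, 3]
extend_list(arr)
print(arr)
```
[4, 4, 3, 936]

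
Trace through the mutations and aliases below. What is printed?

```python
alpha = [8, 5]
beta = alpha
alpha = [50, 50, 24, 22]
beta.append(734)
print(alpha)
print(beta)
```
[50, 50, 24, 22]
[8, 5, 734]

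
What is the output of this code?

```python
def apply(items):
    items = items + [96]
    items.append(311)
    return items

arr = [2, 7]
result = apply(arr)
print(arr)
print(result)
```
[2, 7]
[2, 7, 96, 311]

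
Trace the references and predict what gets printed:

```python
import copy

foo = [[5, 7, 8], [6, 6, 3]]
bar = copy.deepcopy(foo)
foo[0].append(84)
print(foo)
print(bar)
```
[[5, 7, 8, 84], [6, 6, 3]]
[[5, 7, 8], [6, 6, 3]]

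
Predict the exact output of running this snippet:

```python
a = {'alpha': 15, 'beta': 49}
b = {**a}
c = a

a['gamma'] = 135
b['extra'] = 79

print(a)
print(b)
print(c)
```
{'alpha': 15, 'beta': 49, 'gamma': 135}
{'alpha': 15, 'beta': 49, 'extra': 79}
{'alpha': 15, 'beta': 49, 'gamma': 135}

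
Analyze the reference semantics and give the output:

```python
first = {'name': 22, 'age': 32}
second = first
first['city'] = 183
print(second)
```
{'name': 22, 'age': 32, 'city': 183}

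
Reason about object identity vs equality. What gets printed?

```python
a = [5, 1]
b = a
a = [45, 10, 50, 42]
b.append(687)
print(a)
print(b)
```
[45, 10, 50, 42]
[5, 1, 687]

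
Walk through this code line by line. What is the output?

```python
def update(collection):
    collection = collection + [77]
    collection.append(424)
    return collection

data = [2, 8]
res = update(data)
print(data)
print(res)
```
[2, 8]
[2, 8, 77, 424]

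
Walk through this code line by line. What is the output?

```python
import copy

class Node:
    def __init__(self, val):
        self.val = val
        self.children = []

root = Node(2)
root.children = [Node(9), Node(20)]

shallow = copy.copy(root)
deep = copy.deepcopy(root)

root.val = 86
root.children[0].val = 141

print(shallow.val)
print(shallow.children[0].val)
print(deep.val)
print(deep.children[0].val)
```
2
141
2
9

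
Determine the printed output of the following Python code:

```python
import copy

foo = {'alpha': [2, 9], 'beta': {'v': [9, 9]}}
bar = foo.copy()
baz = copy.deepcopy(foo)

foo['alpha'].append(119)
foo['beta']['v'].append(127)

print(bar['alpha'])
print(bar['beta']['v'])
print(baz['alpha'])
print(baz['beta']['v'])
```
[2, 9, 119]
[9, 9, 127]
[2, 9]
[9, 9]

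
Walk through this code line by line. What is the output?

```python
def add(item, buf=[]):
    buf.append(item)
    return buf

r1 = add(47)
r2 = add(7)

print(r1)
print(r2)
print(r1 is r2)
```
[47, 7]
[47, 7]
True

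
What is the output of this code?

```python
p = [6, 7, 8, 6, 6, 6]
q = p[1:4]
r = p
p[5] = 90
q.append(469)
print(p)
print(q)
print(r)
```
[6, 7, 8, 6, 6, 90]
[7, 8, 6, 469]
[6, 7, 8, 6, 6, 90]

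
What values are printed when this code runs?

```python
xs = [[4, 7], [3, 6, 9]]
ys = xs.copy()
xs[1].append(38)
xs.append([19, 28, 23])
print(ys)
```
[[4, 7], [3, 6, 9, 38]]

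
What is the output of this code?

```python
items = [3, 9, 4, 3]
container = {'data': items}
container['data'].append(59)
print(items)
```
[3, 9, 4, 3, 59]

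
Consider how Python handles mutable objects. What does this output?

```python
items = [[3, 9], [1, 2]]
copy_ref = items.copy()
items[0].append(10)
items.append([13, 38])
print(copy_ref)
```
[[3, 9, 10], [1, 2]]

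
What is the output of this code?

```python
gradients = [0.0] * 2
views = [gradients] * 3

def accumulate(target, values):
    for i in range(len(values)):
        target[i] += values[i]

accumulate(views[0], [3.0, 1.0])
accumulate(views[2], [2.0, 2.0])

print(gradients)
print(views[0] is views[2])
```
[5.0, 3.0]
True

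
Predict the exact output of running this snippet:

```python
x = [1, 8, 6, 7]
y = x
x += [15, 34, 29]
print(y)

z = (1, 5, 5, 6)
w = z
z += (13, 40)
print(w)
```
[1, 8, 6, 7, 15, 34, 29]
(1, 5, 5, 6)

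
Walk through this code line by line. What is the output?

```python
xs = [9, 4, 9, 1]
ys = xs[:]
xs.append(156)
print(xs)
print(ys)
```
[9, 4, 9, 1, 156]
[9, 4, 9, 1]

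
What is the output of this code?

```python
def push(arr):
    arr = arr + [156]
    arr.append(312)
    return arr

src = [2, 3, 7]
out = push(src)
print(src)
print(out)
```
[2, 3, 7]
[2, 3, 7, 156, 312]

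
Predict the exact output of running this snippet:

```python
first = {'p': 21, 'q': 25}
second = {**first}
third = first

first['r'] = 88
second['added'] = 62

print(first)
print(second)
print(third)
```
{'p': 21, 'q': 25, 'r': 88}
{'p': 21, 'q': 25, 'added': 62}
{'p': 21, 'q': 25, 'r': 88}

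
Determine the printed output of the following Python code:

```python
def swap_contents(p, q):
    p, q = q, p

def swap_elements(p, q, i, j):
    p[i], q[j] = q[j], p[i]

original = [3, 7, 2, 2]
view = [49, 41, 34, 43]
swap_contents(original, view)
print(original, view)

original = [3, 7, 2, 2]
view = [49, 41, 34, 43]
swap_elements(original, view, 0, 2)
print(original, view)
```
[3, 7, 2, 2] [49, 41, 34, 43]
[34, 7, 2, 2] [49, 41, 3, 43]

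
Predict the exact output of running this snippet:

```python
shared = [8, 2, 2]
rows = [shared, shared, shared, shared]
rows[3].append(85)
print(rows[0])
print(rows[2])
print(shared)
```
[8, 2, 2, 85]
[8, 2, 2, 85]
[8, 2, 2, 85]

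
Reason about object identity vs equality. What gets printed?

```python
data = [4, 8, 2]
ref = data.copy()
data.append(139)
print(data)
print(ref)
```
[4, 8, 2, 139]
[4, 8, 2]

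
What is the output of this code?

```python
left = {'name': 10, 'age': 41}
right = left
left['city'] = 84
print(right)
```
{'name': 10, 'age': 41, 'city': 84}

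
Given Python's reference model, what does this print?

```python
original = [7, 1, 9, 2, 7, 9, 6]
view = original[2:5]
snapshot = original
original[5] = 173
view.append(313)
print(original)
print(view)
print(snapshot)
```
[7, 1, 9, 2, 7, 173, 6]
[9, 2, 7, 313]
[7, 1, 9, 2, 7, 173, 6]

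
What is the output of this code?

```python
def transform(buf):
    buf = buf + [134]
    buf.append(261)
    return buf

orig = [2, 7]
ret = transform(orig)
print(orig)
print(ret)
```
[2, 7]
[2, 7, 134, 261]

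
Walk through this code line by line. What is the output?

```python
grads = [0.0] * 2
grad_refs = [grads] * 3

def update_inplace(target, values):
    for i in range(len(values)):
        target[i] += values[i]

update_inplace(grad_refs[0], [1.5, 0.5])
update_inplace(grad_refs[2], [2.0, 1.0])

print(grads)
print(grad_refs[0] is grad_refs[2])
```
[3.5, 1.5]
True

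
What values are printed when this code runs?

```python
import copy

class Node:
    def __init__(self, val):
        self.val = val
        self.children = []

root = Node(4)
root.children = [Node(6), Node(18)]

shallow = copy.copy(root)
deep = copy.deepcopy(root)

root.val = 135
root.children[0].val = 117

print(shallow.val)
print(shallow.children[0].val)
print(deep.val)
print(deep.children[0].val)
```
4
117
4
6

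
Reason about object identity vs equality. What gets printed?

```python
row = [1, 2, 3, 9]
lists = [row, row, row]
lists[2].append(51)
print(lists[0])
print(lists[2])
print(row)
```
[1, 2, 3, 9, 51]
[1, 2, 3, 9, 51]
[1, 2, 3, 9, 51]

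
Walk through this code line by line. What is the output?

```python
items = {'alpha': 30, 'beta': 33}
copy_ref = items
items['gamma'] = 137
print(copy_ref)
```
{'alpha': 30, 'beta': 33, 'gamma': 137}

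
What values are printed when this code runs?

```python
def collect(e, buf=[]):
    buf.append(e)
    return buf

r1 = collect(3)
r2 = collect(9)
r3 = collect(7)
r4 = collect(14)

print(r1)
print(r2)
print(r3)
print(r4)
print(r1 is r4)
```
[3, 9, 7, 14]
[3, 9, 7, 14]
[3, 9, 7, 14]
[3, 9, 7, 14]
True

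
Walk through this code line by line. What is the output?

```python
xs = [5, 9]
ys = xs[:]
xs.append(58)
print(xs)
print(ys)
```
[5, 9, 58]
[5, 9]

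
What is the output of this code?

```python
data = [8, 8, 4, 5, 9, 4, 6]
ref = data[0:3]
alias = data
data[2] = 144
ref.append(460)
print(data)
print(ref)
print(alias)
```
[8, 8, 144, 5, 9, 4, 6]
[8, 8, 4, 460]
[8, 8, 144, 5, 9, 4, 6]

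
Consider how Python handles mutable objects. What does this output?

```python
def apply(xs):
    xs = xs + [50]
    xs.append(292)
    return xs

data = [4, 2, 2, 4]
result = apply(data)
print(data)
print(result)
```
[4, 2, 2, 4]
[4, 2, 2, 4, 50, 292]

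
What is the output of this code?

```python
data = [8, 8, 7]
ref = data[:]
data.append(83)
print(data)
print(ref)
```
[8, 8, 7, 83]
[8, 8, 7]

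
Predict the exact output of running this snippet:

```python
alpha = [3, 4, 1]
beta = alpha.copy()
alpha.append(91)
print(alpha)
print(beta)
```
[3, 4, 1, 91]
[3, 4, 1]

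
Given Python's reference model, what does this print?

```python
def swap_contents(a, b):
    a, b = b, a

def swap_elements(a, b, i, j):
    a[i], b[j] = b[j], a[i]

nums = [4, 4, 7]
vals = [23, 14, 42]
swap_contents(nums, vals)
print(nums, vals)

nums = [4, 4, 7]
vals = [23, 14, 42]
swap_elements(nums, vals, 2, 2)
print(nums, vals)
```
[4, 4, 7] [23, 14, 42]
[4, 4, 42] [23, 14, 7]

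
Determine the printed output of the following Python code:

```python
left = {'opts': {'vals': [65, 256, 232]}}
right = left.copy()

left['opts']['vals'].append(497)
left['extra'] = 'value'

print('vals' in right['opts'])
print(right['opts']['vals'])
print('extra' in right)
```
True
[65, 256, 232, 497]
False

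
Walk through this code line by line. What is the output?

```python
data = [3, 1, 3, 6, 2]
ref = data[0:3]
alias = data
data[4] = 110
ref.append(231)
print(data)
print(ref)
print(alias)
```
[3, 1, 3, 6, 110]
[3, 1, 3, 231]
[3, 1, 3, 6, 110]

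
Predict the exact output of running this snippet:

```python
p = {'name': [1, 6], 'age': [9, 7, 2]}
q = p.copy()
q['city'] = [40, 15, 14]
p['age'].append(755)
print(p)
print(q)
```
{'name': [1, 6], 'age': [9, 7, 2, 755]}
{'name': [1, 6], 'age': [9, 7, 2, 755], 'city': [40, 15, 14]}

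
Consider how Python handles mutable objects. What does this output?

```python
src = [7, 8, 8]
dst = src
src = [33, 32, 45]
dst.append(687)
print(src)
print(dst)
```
[33, 32, 45]
[7, 8, 8, 687]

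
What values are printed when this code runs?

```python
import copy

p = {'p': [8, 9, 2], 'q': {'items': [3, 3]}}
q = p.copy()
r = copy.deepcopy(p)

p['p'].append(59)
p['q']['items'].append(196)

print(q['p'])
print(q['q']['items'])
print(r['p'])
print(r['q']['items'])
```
[8, 9, 2, 59]
[3, 3, 196]
[8, 9, 2]
[3, 3]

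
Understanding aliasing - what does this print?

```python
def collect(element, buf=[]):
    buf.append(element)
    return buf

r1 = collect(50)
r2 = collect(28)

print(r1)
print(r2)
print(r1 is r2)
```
[50, 28]
[50, 28]
True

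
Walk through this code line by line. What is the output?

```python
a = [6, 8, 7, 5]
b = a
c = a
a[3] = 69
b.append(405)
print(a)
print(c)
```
[6, 8, 7, 69, 405]
[6, 8, 7, 69, 405]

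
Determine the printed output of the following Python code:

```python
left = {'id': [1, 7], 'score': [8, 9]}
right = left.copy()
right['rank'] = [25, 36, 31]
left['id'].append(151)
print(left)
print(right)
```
{'id': [1, 7, 151], 'score': [8, 9]}
{'id': [1, 7, 151], 'score': [8, 9], 'rank': [25, 36, 31]}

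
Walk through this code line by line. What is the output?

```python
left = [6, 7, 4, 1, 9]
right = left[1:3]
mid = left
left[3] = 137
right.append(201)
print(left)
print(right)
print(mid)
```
[6, 7, 4, 137, 9]
[7, 4, 201]
[6, 7, 4, 137, 9]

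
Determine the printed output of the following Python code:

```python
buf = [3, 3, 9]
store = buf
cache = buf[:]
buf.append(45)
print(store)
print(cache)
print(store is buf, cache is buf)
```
[3, 3, 9, 45]
[3, 3, 9]
True False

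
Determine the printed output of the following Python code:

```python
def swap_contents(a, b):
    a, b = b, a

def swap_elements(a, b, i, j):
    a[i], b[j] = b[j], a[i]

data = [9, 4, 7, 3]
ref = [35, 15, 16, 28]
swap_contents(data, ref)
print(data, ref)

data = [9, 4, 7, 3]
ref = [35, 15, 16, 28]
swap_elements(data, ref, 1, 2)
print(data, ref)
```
[9, 4, 7, 3] [35, 15, 16, 28]
[9, 16, 7, 3] [35, 15, 4, 28]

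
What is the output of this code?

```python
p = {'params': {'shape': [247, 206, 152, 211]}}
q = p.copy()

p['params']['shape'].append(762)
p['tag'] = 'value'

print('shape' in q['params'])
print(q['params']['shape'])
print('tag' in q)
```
True
[247, 206, 152, 211, 762]
False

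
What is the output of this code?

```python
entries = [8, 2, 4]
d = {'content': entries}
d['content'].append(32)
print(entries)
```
[8, 2, 4, 32]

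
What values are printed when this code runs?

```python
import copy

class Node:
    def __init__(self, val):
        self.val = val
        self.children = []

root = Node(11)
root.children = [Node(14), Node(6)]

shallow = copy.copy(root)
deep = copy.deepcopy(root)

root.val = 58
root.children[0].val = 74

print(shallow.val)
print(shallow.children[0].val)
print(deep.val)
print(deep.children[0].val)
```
11
74
11
14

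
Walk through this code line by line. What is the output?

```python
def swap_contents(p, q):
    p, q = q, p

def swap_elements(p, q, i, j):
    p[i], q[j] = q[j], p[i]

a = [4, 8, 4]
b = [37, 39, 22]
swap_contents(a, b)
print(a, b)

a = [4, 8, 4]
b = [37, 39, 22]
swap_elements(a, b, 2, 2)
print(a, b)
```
[4, 8, 4] [37, 39, 22]
[4, 8, 22] [37, 39, 4]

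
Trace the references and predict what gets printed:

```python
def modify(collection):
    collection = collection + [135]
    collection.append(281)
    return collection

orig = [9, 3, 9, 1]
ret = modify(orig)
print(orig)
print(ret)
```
[9, 3, 9, 1]
[9, 3, 9, 1, 135, 281]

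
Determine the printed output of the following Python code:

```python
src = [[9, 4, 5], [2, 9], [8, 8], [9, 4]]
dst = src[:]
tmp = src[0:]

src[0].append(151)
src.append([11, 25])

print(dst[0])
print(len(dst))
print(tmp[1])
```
[9, 4, 5, 151]
4
[2, 9]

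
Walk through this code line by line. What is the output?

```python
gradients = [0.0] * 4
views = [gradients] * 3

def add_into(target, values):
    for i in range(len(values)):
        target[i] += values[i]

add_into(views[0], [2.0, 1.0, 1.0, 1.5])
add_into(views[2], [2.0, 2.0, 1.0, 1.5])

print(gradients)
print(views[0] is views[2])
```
[4.0, 3.0, 2.0, 3.0]
True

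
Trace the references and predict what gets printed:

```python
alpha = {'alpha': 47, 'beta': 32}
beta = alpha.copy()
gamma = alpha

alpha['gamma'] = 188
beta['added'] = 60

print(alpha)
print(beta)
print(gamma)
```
{'alpha': 47, 'beta': 32, 'gamma': 188}
{'alpha': 47, 'beta': 32, 'added': 60}
{'alpha': 47, 'beta': 32, 'gamma': 188}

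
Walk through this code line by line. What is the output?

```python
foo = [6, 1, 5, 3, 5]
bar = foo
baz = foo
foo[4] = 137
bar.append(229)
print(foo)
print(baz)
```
[6, 1, 5, 3, 137, 229]
[6, 1, 5, 3, 137, 229]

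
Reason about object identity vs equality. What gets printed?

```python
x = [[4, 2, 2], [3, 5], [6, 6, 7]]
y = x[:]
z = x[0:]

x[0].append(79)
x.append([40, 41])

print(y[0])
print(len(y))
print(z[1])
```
[4, 2, 2, 79]
3
[3, 5]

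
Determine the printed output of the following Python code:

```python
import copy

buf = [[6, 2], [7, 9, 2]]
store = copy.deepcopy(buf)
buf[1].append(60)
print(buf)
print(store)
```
[[6, 2], [7, 9, 2, 60]]
[[6, 2], [7, 9, 2]]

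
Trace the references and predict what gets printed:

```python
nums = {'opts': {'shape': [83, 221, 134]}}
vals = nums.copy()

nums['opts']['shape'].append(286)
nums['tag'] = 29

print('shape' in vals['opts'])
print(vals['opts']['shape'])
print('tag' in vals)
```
True
[83, 221, 134, 286]
False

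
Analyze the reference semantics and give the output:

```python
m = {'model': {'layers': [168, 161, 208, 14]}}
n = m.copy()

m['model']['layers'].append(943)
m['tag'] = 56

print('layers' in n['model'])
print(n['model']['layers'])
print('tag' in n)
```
True
[168, 161, 208, 14, 943]
False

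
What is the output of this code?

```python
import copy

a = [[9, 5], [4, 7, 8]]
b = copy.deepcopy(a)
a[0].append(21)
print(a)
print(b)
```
[[9, 5, 21], [4, 7, 8]]
[[9, 5], [4, 7, 8]]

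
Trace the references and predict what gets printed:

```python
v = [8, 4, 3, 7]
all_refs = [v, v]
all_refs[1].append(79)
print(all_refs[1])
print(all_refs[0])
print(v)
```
[8, 4, 3, 7, 79]
[8, 4, 3, 7, 79]
[8, 4, 3, 7, 79]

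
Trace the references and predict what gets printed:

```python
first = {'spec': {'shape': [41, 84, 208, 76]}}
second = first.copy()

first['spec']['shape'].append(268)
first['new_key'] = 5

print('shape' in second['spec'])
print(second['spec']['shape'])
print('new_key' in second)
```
True
[41, 84, 208, 76, 268]
False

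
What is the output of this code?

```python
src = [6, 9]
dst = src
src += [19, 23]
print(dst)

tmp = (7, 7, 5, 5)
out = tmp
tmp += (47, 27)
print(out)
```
[6, 9, 19, 23]
(7, 7, 5, 5)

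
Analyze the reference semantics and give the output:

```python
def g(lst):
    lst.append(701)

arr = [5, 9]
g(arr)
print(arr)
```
[5, 9, 701]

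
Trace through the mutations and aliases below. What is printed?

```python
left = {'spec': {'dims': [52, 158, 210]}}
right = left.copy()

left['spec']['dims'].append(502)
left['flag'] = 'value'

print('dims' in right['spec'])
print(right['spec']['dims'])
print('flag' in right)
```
True
[52, 158, 210, 502]
False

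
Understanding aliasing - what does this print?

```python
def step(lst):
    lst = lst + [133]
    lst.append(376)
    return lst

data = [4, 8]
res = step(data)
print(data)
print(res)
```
[4, 8]
[4, 8, 133, 376]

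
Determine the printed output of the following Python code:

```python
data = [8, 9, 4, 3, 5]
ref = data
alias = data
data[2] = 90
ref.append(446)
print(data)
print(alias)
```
[8, 9, 90, 3, 5, 446]
[8, 9, 90, 3, 5, 446]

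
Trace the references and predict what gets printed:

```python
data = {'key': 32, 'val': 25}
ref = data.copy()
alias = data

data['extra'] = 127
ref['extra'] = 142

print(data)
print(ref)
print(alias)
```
{'key': 32, 'val': 25, 'extra': 127}
{'key': 32, 'val': 25, 'extra': 142}
{'key': 32, 'val': 25, 'extra': 127}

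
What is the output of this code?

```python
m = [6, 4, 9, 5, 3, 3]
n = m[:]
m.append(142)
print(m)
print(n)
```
[6, 4, 9, 5, 3, 3, 142]
[6, 4, 9, 5, 3, 3]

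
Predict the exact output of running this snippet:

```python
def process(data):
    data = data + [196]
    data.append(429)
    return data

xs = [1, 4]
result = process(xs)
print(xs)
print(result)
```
[1, 4]
[1, 4, 196, 429]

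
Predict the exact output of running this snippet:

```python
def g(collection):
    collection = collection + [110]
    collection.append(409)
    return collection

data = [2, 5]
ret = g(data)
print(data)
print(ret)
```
[2, 5]
[2, 5, 110, 409]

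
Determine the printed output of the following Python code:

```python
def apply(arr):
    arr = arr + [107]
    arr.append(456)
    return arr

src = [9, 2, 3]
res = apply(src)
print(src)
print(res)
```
[9, 2, 3]
[9, 2, 3, 107, 456]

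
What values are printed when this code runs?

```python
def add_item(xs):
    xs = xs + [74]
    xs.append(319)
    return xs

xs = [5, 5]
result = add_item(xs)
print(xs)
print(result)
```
[5, 5]
[5, 5, 74, 319]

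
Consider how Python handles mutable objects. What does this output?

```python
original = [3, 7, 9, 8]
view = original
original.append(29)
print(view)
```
[3, 7, 9, 8, 29]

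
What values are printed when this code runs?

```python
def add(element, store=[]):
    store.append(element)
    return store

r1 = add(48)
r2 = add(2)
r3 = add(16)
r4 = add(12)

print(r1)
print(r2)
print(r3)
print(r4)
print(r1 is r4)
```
[48, 2, 16, 12]
[48, 2, 16, 12]
[48, 2, 16, 12]
[48, 2, 16, 12]
True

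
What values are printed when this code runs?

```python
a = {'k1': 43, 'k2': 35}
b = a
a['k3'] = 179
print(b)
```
{'k1': 43, 'k2': 35, 'k3': 179}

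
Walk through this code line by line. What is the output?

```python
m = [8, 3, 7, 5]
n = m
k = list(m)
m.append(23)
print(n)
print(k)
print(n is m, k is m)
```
[8, 3, 7, 5, 23]
[8, 3, 7, 5]
True False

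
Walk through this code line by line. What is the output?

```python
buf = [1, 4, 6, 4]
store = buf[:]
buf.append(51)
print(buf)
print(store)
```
[1, 4, 6, 4, 51]
[1, 4, 6, 4]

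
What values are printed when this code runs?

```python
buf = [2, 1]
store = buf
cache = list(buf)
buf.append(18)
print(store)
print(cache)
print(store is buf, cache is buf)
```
[2, 1, 18]
[2, 1]
True False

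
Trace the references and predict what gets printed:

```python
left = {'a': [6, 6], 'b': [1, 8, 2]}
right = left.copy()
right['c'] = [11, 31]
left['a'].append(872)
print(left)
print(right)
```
{'a': [6, 6, 872], 'b': [1, 8, 2]}
{'a': [6, 6, 872], 'b': [1, 8, 2], 'c': [11, 31]}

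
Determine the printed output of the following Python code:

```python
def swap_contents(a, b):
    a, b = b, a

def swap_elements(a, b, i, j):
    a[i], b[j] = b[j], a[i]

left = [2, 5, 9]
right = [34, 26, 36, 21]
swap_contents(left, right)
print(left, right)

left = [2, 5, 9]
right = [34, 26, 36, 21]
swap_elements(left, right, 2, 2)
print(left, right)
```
[2, 5, 9] [34, 26, 36, 21]
[2, 5, 36] [34, 26, 9, 21]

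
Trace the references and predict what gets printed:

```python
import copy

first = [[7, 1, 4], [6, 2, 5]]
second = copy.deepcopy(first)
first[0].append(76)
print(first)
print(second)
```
[[7, 1, 4, 76], [6, 2, 5]]
[[7, 1, 4], [6, 2, 5]]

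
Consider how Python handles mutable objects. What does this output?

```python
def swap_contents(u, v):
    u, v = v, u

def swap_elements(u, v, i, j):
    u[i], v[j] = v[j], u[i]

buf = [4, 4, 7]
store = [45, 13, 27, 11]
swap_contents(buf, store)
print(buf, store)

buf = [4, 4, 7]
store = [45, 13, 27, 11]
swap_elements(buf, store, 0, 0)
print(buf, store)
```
[4, 4, 7] [45, 13, 27, 11]
[45, 4, 7] [4, 13, 27, 11]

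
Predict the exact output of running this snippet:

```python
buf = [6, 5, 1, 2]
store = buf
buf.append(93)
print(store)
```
[6, 5, 1, 2, 93]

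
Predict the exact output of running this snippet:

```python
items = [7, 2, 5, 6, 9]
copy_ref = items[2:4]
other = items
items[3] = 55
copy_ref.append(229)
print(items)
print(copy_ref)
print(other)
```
[7, 2, 5, 55, 9]
[5, 6, 229]
[7, 2, 5, 55, 9]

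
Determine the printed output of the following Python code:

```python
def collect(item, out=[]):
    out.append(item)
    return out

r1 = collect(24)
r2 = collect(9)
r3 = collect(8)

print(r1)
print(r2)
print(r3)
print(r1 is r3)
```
[24, 9, 8]
[24, 9, 8]
[24, 9, 8]
True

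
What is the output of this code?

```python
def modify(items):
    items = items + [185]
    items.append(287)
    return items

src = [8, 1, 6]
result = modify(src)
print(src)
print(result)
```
[8, 1, 6]
[8, 1, 6, 185, 287]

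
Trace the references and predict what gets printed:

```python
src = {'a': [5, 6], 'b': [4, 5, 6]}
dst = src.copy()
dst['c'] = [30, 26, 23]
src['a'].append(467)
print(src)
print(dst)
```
{'a': [5, 6, 467], 'b': [4, 5, 6]}
{'a': [5, 6, 467], 'b': [4, 5, 6], 'c': [30, 26, 23]}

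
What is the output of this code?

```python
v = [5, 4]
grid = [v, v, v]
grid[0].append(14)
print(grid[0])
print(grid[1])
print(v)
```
[5, 4, 14]
[5, 4, 14]
[5, 4, 14]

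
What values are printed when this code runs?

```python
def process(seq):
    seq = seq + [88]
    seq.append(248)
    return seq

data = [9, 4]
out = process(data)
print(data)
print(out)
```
[9, 4]
[9, 4, 88, 248]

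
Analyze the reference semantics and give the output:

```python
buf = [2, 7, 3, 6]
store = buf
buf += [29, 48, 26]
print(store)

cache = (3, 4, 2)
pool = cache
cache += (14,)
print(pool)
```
[2, 7, 3, 6, 29, 48, 26]
(3, 4, 2)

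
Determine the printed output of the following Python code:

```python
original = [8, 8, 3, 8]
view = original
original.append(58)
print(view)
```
[8, 8, 3, 8, 58]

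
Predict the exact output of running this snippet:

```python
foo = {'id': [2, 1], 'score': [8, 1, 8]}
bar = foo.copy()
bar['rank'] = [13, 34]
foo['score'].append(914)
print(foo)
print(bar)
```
{'id': [2, 1], 'score': [8, 1, 8, 914]}
{'id': [2, 1], 'score': [8, 1, 8, 914], 'rank': [13, 34]}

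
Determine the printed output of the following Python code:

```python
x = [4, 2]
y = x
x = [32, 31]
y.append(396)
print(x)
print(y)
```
[32, 31]
[4, 2, 396]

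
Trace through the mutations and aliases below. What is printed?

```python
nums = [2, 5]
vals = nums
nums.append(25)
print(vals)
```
[2, 5, 25]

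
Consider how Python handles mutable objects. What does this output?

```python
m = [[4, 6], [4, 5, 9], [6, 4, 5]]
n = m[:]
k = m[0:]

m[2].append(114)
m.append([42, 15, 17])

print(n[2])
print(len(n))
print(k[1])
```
[6, 4, 5, 114]
3
[4, 5, 9]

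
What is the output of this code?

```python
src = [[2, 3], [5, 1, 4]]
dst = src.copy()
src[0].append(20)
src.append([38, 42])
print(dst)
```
[[2, 3, 20], [5, 1, 4]]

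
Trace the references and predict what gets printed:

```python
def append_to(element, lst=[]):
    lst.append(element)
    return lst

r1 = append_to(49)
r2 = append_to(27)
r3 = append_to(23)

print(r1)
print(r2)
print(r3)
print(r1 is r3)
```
[49, 27, 23]
[49, 27, 23]
[49, 27, 23]
True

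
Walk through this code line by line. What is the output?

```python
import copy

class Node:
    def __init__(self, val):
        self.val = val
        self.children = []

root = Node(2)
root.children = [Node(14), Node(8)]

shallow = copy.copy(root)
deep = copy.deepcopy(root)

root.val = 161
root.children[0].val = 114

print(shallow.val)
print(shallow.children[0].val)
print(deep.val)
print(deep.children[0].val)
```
2
114
2
14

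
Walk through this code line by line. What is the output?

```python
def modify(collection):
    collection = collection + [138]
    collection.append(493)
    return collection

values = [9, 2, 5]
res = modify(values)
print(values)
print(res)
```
[9, 2, 5]
[9, 2, 5, 138, 493]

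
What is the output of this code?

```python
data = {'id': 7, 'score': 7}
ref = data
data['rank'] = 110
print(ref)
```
{'id': 7, 'score': 7, 'rank': 110}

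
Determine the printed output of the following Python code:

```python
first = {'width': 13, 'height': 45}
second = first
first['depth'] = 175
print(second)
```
{'width': 13, 'height': 45, 'depth': 175}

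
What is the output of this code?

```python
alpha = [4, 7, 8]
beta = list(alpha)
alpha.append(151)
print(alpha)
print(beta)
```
[4, 7, 8, 151]
[4, 7, 8]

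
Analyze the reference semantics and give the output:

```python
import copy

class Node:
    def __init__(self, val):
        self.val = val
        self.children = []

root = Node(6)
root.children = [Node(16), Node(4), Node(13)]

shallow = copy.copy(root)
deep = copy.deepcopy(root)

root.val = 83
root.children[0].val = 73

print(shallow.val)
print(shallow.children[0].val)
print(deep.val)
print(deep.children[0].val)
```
6
73
6
16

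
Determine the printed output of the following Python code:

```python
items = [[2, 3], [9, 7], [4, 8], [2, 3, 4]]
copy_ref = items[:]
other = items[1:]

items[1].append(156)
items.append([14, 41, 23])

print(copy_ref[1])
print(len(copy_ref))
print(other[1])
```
[9, 7, 156]
4
[4, 8]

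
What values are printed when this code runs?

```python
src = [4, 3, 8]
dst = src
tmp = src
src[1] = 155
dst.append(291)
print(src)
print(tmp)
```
[4, 155, 8, 291]
[4, 155, 8, 291]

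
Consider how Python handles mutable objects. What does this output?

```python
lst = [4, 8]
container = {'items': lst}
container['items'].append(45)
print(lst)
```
[4, 8, 45]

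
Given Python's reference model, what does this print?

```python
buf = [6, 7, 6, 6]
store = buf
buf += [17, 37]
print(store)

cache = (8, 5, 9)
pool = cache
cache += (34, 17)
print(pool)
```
[6, 7, 6, 6, 17, 37]
(8, 5, 9)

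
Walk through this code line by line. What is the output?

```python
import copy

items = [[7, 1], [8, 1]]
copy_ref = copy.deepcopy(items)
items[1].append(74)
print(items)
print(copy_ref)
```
[[7, 1], [8, 1, 74]]
[[7, 1], [8, 1]]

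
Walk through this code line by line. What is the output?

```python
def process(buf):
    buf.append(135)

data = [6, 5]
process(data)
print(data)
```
[6, 5, 135]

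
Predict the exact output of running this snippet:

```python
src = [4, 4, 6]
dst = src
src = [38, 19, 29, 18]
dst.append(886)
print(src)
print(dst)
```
[38, 19, 29, 18]
[4, 4, 6, 886]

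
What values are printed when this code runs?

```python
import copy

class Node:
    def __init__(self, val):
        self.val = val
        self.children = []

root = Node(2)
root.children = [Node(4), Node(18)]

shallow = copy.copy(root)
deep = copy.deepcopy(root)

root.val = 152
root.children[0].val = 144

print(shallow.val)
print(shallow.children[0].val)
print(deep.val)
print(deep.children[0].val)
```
2
144
2
4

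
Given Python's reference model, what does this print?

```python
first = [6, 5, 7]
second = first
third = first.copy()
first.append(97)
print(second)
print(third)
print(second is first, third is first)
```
[6, 5, 7, 97]
[6, 5, 7]
True False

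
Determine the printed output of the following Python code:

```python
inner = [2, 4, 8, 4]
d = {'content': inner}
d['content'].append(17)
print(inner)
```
[2, 4, 8, 4, 17]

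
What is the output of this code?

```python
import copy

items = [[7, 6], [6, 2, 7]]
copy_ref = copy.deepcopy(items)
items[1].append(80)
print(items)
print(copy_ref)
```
[[7, 6], [6, 2, 7, 80]]
[[7, 6], [6, 2, 7]]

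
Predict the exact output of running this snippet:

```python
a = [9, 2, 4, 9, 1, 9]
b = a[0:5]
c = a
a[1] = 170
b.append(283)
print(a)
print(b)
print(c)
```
[9, 170, 4, 9, 1, 9]
[9, 2, 4, 9, 1, 283]
[9, 170, 4, 9, 1, 9]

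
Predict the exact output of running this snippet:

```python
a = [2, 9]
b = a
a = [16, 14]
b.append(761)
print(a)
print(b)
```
[16, 14]
[2, 9, 761]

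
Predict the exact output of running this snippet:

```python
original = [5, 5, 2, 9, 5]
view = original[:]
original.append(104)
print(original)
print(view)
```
[5, 5, 2, 9, 5, 104]
[5, 5, 2, 9, 5]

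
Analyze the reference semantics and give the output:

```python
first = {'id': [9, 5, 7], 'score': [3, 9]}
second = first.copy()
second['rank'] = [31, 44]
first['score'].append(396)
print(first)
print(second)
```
{'id': [9, 5, 7], 'score': [3, 9, 396]}
{'id': [9, 5, 7], 'score': [3, 9, 396], 'rank': [31, 44]}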